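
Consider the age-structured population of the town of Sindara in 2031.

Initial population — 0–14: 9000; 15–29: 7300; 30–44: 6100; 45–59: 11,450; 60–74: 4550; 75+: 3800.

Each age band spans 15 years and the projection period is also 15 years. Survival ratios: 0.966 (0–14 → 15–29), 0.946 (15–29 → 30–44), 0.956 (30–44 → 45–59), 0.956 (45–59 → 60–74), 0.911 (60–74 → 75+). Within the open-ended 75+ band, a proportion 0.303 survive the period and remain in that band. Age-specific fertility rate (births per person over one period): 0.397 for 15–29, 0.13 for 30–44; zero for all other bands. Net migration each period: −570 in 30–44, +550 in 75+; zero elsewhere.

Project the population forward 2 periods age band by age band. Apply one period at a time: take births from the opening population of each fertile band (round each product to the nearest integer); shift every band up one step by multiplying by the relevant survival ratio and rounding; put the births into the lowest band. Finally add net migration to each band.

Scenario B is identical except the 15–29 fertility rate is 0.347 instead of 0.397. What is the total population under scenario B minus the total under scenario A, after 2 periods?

After projecting period 1:
Births: 7300 * 0.397 = 2898  |  6100 * 0.13 = 793 ⇒ total 3691
15–29: 9000 * 0.966 = 8694
30–44: 7300 * 0.946 = 6906
45–59: 6100 * 0.956 = 5832
60–74: 11450 * 0.956 = 10946
75+: 4550 * 0.911 + 3800 * 0.303 = 4145 + 1151 = 5296
Net migration: 30–44 − 570 → 6336; 75+ + 550 → 5846
Population now: 0–14=3691, 15–29=8694, 30–44=6336, 45–59=5832, 60–74=10946, 75+=5846
After projecting period 2:
Births: 8694 * 0.397 = 3452  |  6336 * 0.13 = 824 ⇒ total 4276
15–29: 3691 * 0.966 = 3566
30–44: 8694 * 0.946 = 8225
45–59: 6336 * 0.956 = 6057
60–74: 5832 * 0.956 = 5575
75+: 10946 * 0.911 + 5846 * 0.303 = 9972 + 1771 = 11743
Net migration: 30–44 − 570 → 7655; 75+ + 550 → 12293
Population now: 0–14=4276, 15–29=3566, 30–44=7655, 45–59=6057, 60–74=5575, 75+=12293
Scenario A total after 2 periods: 39422
Scenario B projection —
After projecting period 1:
Births: 7300 * 0.347 = 2533  |  6100 * 0.13 = 793 ⇒ total 3326
15–29: 9000 * 0.966 = 8694
30–44: 7300 * 0.946 = 6906
45–59: 6100 * 0.956 = 5832
60–74: 11450 * 0.956 = 10946
75+: 4550 * 0.911 + 3800 * 0.303 = 4145 + 1151 = 5296
Net migration: 30–44 − 570 → 6336; 75+ + 550 → 5846
Population now: 0–14=3326, 15–29=8694, 30–44=6336, 45–59=5832, 60–74=10946, 75+=5846
After projecting period 2:
Births: 8694 * 0.347 = 3017  |  6336 * 0.13 = 824 ⇒ total 3841
15–29: 3326 * 0.966 = 3213
30–44: 8694 * 0.946 = 8225
45–59: 6336 * 0.956 = 6057
60–74: 5832 * 0.956 = 5575
75+: 10946 * 0.911 + 5846 * 0.303 = 9972 + 1771 = 11743
Net migration: 30–44 − 570 → 7655; 75+ + 550 → 12293
Population now: 0–14=3841, 15–29=3213, 30–44=7655, 45–59=6057, 60–74=5575, 75+=12293
Scenario B total after 2 periods: 38634
Difference B − A = 38634 − 39422 = -788

-788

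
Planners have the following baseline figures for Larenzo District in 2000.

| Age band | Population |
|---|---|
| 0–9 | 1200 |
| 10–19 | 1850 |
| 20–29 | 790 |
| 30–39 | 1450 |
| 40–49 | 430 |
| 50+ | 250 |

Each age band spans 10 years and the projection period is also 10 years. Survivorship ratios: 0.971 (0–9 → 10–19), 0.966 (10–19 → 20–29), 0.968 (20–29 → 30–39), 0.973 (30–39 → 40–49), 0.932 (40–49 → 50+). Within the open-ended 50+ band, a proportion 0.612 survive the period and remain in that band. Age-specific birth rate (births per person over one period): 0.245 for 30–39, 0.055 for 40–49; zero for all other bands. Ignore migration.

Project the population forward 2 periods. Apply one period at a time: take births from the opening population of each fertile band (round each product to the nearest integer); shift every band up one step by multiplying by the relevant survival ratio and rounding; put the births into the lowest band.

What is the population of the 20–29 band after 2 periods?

1125

Call the groups 1 to 6, youngest first.
[period 1]
Births: 1450 × 0.245 = 355  |  430 × 0.055 = 24 → 379
Group 2: 1200 × 0.971 = 1165
Group 3: 1850 × 0.966 = 1787
Group 4: 790 × 0.968 = 765
Group 5: 1450 × 0.973 = 1411
Group 6: 430 × 0.932 + 250 × 0.612 = 401 + 153 = 554
Population now: 0–9=379, 10–19=1165, 20–29=1787, 30–39=765, 40–49=1411, 50+=554
[period 2]
Births: 765 × 0.245 = 187  |  1411 × 0.055 = 78 → 265
Group 2: 379 × 0.971 = 368
Group 3: 1165 × 0.966 = 1125
Group 4: 1787 × 0.968 = 1730
Group 5: 765 × 0.973 = 744
Group 6: 1411 × 0.932 + 554 × 0.612 = 1315 + 339 = 1654
Population now: 0–9=265, 10–19=368, 20–29=1125, 30–39=1730, 40–49=744, 50+=1654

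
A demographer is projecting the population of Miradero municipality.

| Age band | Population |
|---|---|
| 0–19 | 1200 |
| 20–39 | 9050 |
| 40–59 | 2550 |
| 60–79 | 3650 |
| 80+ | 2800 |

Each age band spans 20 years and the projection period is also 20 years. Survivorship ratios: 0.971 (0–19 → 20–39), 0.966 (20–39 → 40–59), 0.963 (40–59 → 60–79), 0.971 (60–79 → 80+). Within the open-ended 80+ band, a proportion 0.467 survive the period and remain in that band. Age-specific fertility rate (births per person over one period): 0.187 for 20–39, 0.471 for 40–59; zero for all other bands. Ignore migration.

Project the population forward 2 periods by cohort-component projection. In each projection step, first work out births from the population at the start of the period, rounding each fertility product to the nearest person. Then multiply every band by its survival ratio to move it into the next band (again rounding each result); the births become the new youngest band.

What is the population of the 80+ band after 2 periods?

4651

Numbering the bands 1..5 from youngest to oldest:
Period 1:
Births: 9050 * 0.187 = 1692  |  2550 * 0.471 = 1201 → 2893
Band 2: 1200 * 0.971 = 1165
Band 3: 9050 * 0.966 = 8742
Band 4: 2550 * 0.963 = 2456
Band 5: 3650 * 0.971 + 2800 * 0.467 = 3544 + 1308 = 4852
Population now: 0–19=2893, 20–39=1165, 40–59=8742, 60–79=2456, 80+=4852
Period 2:
Births: 1165 * 0.187 = 218  |  8742 * 0.471 = 4117 → 4335
Band 2: 2893 * 0.971 = 2809
Band 3: 1165 * 0.966 = 1125
Band 4: 8742 * 0.963 = 8419
Band 5: 2456 * 0.971 + 4852 * 0.467 = 2385 + 2266 = 4651
Population now: 0–19=4335, 20–39=2809, 40–59=1125, 60–79=8419, 80+=4651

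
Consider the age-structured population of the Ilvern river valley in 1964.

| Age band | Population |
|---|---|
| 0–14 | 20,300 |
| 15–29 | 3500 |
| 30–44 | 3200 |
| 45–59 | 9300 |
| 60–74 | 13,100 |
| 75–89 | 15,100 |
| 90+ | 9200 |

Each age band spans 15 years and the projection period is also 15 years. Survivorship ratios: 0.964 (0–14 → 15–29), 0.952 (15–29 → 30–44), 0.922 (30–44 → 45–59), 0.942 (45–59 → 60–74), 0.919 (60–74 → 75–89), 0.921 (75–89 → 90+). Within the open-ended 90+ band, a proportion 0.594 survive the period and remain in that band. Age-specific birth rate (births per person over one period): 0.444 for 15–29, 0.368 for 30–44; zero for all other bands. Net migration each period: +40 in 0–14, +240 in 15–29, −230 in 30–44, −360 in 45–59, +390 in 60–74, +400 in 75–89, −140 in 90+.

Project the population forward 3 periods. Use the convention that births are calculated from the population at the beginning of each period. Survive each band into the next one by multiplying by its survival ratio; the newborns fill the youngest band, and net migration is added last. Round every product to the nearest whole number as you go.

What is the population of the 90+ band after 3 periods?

(Bands numbered youngest = 1 to oldest = 7.)
— Period 1 —
Births: 3500 × 0.444 = 1554 ; 3200 × 0.368 = 1178 ⇒ total 2732
Band 2: 20300 × 0.964 = 19569
Band 3: 3500 × 0.952 = 3332
Band 4: 3200 × 0.922 = 2950
Band 5: 9300 × 0.942 = 8761
Band 6: 13100 × 0.919 = 12039
Band 7: 15100 × 0.921 + 9200 × 0.594 = 13907 + 5465 = 19372
Net migration: Band 1 + 40 → 2772; Band 2 + 240 → 19809; Band 3 − 230 → 3102; Band 4 − 360 → 2590; Band 5 + 390 → 9151; Band 6 + 400 → 12439; Band 7 − 140 → 19232
Giving 2772 / 19809 / 3102 / 2590 / 9151 / 12439 / 19232.
— Period 2 —
Births: 19809 × 0.444 = 8795 ; 3102 × 0.368 = 1142 ⇒ total 9937
Band 2: 2772 × 0.964 = 2672
Band 3: 19809 × 0.952 = 18858
Band 4: 3102 × 0.922 = 2860
Band 5: 2590 × 0.942 = 2440
Band 6: 9151 × 0.919 = 8410
Band 7: 12439 × 0.921 + 19232 × 0.594 = 11456 + 11424 = 22880
Net migration: Band 1 + 40 → 9977; Band 2 + 240 → 2912; Band 3 − 230 → 18628; Band 4 − 360 → 2500; Band 5 + 390 → 2830; Band 6 + 400 → 8810; Band 7 − 140 → 22740
Giving 9977 / 2912 / 18628 / 2500 / 2830 / 8810 / 22740.
— Period 3 —
Births: 2912 × 0.444 = 1293 ; 18628 × 0.368 = 6855 ⇒ total 8148
Band 2: 9977 × 0.964 = 9618
Band 3: 2912 × 0.952 = 2772
Band 4: 18628 × 0.922 = 17175
Band 5: 2500 × 0.942 = 2355
Band 6: 2830 × 0.919 = 2601
Band 7: 8810 × 0.921 + 22740 × 0.594 = 8114 + 13508 = 21622
Net migration: Band 1 + 40 → 8188; Band 2 + 240 → 9858; Band 3 − 230 → 2542; Band 4 − 360 → 16815; Band 5 + 390 → 2745; Band 6 + 400 → 3001; Band 7 − 140 → 21482
Giving 8188 / 9858 / 2542 / 16815 / 2745 / 3001 / 21482.

21482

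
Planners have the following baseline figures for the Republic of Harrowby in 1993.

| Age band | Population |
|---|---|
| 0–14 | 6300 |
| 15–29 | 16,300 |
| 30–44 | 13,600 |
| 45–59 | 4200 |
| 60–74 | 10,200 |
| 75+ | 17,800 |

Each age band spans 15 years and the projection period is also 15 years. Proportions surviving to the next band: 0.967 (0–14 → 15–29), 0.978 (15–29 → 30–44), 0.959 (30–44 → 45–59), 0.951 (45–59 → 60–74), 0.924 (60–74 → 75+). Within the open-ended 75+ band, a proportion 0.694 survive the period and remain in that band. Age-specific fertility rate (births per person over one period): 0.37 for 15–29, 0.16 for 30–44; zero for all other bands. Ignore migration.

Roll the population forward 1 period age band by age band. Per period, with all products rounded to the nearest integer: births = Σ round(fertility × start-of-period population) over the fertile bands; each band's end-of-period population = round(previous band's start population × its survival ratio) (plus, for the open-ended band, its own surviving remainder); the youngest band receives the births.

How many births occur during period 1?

Numbering the bands 1..6 from youngest to oldest:
After projecting period 1:
Births: 16300 × 0.37 = 6031 ; 13600 × 0.16 = 2176 → total 8207
Band 2: 6300 × 0.967 = 6092
Band 3: 16300 × 0.978 = 15941
Band 4: 13600 × 0.959 = 13042
Band 5: 4200 × 0.951 = 3994
Band 6: 10200 × 0.924 + 17800 × 0.694 = 9425 + 12353 = 21778
Giving 8207 / 6092 / 15941 / 13042 / 3994 / 21778.

8207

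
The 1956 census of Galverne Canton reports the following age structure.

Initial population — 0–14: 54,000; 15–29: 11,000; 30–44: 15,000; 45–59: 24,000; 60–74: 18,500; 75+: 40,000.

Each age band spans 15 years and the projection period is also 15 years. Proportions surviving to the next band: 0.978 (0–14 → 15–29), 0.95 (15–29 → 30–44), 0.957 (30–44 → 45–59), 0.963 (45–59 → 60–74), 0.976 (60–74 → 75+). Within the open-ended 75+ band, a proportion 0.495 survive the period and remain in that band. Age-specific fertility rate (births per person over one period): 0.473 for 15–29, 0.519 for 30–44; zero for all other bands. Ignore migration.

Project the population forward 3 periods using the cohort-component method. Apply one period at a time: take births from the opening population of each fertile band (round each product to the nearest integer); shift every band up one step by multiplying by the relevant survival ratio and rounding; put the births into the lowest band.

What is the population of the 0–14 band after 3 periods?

32047

After projecting period 1:
Births: 11000 * 0.473 = 5203 ; 15000 * 0.519 = 7785 → total 12988
15–29: 54000 * 0.978 = 52812
30–44: 11000 * 0.95 = 10450
45–59: 15000 * 0.957 = 14355
60–74: 24000 * 0.963 = 23112
75+: 18500 * 0.976 + 40000 * 0.495 = 18056 + 19800 = 37856
Giving 12988 / 52812 / 10450 / 14355 / 23112 / 37856.
After projecting period 2:
Births: 52812 * 0.473 = 24980 ; 10450 * 0.519 = 5424 → total 30404
15–29: 12988 * 0.978 = 12702
30–44: 52812 * 0.95 = 50171
45–59: 10450 * 0.957 = 10001
60–74: 14355 * 0.963 = 13824
75+: 23112 * 0.976 + 37856 * 0.495 = 22557 + 18739 = 41296
Giving 30404 / 12702 / 50171 / 10001 / 13824 / 41296.
After projecting period 3:
Births: 12702 * 0.473 = 6008 ; 50171 * 0.519 = 26039 → total 32047
15–29: 30404 * 0.978 = 29735
30–44: 12702 * 0.95 = 12067
45–59: 50171 * 0.957 = 48014
60–74: 10001 * 0.963 = 9631
75+: 13824 * 0.976 + 41296 * 0.495 = 13492 + 20442 = 33934
Giving 32047 / 29735 / 12067 / 48014 / 9631 / 33934.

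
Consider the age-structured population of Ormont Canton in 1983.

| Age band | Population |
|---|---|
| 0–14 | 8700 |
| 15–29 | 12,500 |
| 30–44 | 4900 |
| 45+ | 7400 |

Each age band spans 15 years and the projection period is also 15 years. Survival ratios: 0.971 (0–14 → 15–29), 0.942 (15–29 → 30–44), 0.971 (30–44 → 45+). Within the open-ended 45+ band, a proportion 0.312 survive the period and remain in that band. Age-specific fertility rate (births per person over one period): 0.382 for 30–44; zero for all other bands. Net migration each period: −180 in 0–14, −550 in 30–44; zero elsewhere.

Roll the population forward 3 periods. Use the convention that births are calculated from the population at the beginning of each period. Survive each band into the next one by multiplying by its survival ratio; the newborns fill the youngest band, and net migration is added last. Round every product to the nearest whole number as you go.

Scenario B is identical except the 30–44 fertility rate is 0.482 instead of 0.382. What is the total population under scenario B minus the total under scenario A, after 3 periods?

Call the groups 1 to 4, youngest first.
Period 1.
Births: 4900 × 0.382 = 1872
Group 2: 8700 × 0.971 = 8448
Group 3: 12500 × 0.942 = 11775
Group 4: 4900 × 0.971 + 7400 × 0.312 = 4758 + 2309 = 7067
Net migration: Group 1 − 180 → 1692; Group 3 − 550 → 11225
End of period: [1692, 8448, 11225, 7067]
Period 2.
Births: 11225 × 0.382 = 4288
Group 2: 1692 × 0.971 = 1643
Group 3: 8448 × 0.942 = 7958
Group 4: 11225 × 0.971 + 7067 × 0.312 = 10899 + 2205 = 13104
Net migration: Group 1 − 180 → 4108; Group 3 − 550 → 7408
End of period: [4108, 1643, 7408, 13104]
Period 3.
Births: 7408 × 0.382 = 2830
Group 2: 4108 × 0.971 = 3989
Group 3: 1643 × 0.942 = 1548
Group 4: 7408 × 0.971 + 13104 × 0.312 = 7193 + 4088 = 11281
Net migration: Group 1 − 180 → 2650; Group 3 − 550 → 998
End of period: [2650, 3989, 998, 11281]
Scenario A total after 3 periods: 18918
Scenario B projection —
Period 1.
Births: 4900 × 0.482 = 2362
Group 2: 8700 × 0.971 = 8448
Group 3: 12500 × 0.942 = 11775
Group 4: 4900 × 0.971 + 7400 × 0.312 = 4758 + 2309 = 7067
Net migration: Group 1 − 180 → 2182; Group 3 − 550 → 11225
End of period: [2182, 8448, 11225, 7067]
Period 2.
Births: 11225 × 0.482 = 5410
Group 2: 2182 × 0.971 = 2119
Group 3: 8448 × 0.942 = 7958
Group 4: 11225 × 0.971 + 7067 × 0.312 = 10899 + 2205 = 13104
Net migration: Group 1 − 180 → 5230; Group 3 − 550 → 7408
End of period: [5230, 2119, 7408, 13104]
Period 3.
Births: 7408 × 0.482 = 3571
Group 2: 5230 × 0.971 = 5078
Group 3: 2119 × 0.942 = 1996
Group 4: 7408 × 0.971 + 13104 × 0.312 = 7193 + 4088 = 11281
Net migration: Group 1 − 180 → 3391; Group 3 − 550 → 1446
End of period: [3391, 5078, 1446, 11281]
Scenario B total after 3 periods: 21196
Difference B − A = 21196 − 18918 = 2278

2278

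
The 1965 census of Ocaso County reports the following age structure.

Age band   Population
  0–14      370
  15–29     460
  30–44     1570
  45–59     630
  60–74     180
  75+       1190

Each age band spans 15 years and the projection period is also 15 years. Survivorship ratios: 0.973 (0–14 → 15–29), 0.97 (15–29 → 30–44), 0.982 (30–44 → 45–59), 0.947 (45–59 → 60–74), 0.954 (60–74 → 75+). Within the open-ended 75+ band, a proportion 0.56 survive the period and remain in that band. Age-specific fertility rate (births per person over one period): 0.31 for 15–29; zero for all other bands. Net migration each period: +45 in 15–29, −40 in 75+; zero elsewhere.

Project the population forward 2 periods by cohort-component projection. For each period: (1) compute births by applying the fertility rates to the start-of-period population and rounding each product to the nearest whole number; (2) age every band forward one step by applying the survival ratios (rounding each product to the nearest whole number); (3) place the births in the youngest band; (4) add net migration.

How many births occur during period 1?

143

(Bands numbered youngest = 1 to oldest = 6.)
— Period 1 —
Births: 460 * 0.31 = 143
Band 2: 370 * 0.973 = 360
Band 3: 460 * 0.97 = 446
Band 4: 1570 * 0.982 = 1542
Band 5: 630 * 0.947 = 597
Band 6: 180 * 0.954 + 1190 * 0.56 = 172 + 666 = 838
Net migration: Band 2 + 45 → 405; Band 6 − 40 → 798
→ [143, 405, 446, 1542, 597, 798]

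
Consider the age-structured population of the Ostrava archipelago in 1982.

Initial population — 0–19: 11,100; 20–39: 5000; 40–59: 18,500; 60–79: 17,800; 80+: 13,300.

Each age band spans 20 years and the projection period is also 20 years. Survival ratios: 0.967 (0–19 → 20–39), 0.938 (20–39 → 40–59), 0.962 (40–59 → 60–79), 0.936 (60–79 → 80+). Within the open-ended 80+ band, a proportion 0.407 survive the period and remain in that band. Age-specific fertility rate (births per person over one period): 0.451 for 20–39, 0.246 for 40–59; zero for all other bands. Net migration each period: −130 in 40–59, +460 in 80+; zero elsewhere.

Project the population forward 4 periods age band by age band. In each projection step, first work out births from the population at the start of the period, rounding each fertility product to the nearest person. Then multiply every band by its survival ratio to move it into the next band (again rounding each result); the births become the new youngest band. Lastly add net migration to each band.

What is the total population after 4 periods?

36034

[period 1]
Births: 5000 × 0.451 = 2255 ; 18500 × 0.246 = 4551 — total 6806
20–39: 11100 × 0.967 = 10734
40–59: 5000 × 0.938 = 4690
60–79: 18500 × 0.962 = 17797
80+: 17800 × 0.936 + 13300 × 0.407 = 16661 + 5413 = 22074
Net migration: 40–59 − 130 → 4560; 80+ + 460 → 22534
Giving 6806 / 10734 / 4560 / 17797 / 22534.
[period 2]
Births: 10734 × 0.451 = 4841 ; 4560 × 0.246 = 1122 — total 5963
20–39: 6806 × 0.967 = 6581
40–59: 10734 × 0.938 = 10068
60–79: 4560 × 0.962 = 4387
80+: 17797 × 0.936 + 22534 × 0.407 = 16658 + 9171 = 25829
Net migration: 40–59 − 130 → 9938; 80+ + 460 → 26289
Giving 5963 / 6581 / 9938 / 4387 / 26289.
[period 3]
Births: 6581 × 0.451 = 2968 ; 9938 × 0.246 = 2445 — total 5413
20–39: 5963 × 0.967 = 5766
40–59: 6581 × 0.938 = 6173
60–79: 9938 × 0.962 = 9560
80+: 4387 × 0.936 + 26289 × 0.407 = 4106 + 10700 = 14806
Net migration: 40–59 − 130 → 6043; 80+ + 460 → 15266
Giving 5413 / 5766 / 6043 / 9560 / 15266.
[period 4]
Births: 5766 × 0.451 = 2600 ; 6043 × 0.246 = 1487 — total 4087
20–39: 5413 × 0.967 = 5234
40–59: 5766 × 0.938 = 5409
60–79: 6043 × 0.962 = 5813
80+: 9560 × 0.936 + 15266 × 0.407 = 8948 + 6213 = 15161
Net migration: 40–59 − 130 → 5279; 80+ + 460 → 15621
Giving 4087 / 5234 / 5279 / 5813 / 15621.
Total after period 4: 4087 + 5234 + 5279 + 5813 + 15621 = 36034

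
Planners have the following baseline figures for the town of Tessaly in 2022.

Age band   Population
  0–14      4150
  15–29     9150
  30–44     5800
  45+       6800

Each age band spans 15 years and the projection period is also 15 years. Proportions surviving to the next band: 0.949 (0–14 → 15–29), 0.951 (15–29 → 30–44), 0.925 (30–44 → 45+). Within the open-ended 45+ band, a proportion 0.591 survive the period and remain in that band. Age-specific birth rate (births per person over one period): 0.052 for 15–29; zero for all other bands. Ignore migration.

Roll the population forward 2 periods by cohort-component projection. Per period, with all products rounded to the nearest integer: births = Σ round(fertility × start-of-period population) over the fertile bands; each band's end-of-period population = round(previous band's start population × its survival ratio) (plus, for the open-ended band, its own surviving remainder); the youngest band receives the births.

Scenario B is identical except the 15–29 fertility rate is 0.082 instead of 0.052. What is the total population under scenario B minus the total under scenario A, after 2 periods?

378

After projecting period 1:
Births: 9150 * 0.052 = 476
15–29: 4150 * 0.949 = 3938
30–44: 9150 * 0.951 = 8702
45+: 5800 * 0.925 + 6800 * 0.591 = 5365 + 4019 = 9384
End of period: [476, 3938, 8702, 9384]
After projecting period 2:
Births: 3938 * 0.052 = 205
15–29: 476 * 0.949 = 452
30–44: 3938 * 0.951 = 3745
45+: 8702 * 0.925 + 9384 * 0.591 = 8049 + 5546 = 13595
End of period: [205, 452, 3745, 13595]
Scenario A total after 2 periods: 17997
Scenario B projection —
After projecting period 1:
Births: 9150 * 0.082 = 750
15–29: 4150 * 0.949 = 3938
30–44: 9150 * 0.951 = 8702
45+: 5800 * 0.925 + 6800 * 0.591 = 5365 + 4019 = 9384
End of period: [750, 3938, 8702, 9384]
After projecting period 2:
Births: 3938 * 0.082 = 323
15–29: 750 * 0.949 = 712
30–44: 3938 * 0.951 = 3745
45+: 8702 * 0.925 + 9384 * 0.591 = 8049 + 5546 = 13595
End of period: [323, 712, 3745, 13595]
Scenario B total after 2 periods: 18375
Difference B − A = 18375 − 17997 = 378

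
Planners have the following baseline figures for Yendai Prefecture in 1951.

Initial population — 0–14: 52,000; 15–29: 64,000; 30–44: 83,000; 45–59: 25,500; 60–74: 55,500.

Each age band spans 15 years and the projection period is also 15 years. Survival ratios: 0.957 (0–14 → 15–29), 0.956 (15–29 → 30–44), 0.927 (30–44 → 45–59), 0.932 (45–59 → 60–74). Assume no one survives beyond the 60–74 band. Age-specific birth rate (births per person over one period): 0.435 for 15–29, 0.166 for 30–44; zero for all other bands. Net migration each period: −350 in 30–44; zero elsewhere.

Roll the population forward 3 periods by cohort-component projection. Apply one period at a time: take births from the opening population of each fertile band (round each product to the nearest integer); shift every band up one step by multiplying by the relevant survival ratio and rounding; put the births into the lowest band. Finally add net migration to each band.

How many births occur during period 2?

31745

Period 1.
Births: 64000 × 0.435 = 27840, 83000 × 0.166 = 13778 — total 41618
15–29: 52000 × 0.957 = 49764
30–44: 64000 × 0.956 = 61184
45–59: 83000 × 0.927 = 76941
60–74: 25500 × 0.932 = 23766
Net migration: 30–44 − 350 → 60834
End of period: [41618, 49764, 60834, 76941, 23766]
Period 2.
Births: 49764 × 0.435 = 21647, 60834 × 0.166 = 10098 — total 31745
15–29: 41618 × 0.957 = 39828
30–44: 49764 × 0.956 = 47574
45–59: 60834 × 0.927 = 56393
60–74: 76941 × 0.932 = 71709
Net migration: 30–44 − 350 → 47224
End of period: [31745, 39828, 47224, 56393, 71709]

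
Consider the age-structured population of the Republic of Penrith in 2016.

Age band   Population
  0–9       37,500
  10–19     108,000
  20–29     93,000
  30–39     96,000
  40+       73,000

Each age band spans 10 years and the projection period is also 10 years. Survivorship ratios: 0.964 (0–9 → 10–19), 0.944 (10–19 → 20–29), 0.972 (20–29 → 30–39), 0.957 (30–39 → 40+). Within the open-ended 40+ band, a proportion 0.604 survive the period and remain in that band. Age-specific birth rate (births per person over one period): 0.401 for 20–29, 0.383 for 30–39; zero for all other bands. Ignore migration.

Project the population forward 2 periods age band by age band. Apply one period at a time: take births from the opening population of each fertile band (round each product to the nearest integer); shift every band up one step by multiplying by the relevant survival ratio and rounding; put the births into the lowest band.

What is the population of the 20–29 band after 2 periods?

34126

(Bands numbered youngest = 1 to oldest = 5.)
After projecting period 1:
Births: 93000 × 0.401 = 37293 ; 96000 × 0.383 = 36768 ⇒ total 74061
Band 2: 37500 × 0.964 = 36150
Band 3: 108000 × 0.944 = 101952
Band 4: 93000 × 0.972 = 90396
Band 5: 96000 × 0.957 + 73000 × 0.604 = 91872 + 44092 = 135964
Giving 74061 / 36150 / 101952 / 90396 / 135964.
After projecting period 2:
Births: 101952 × 0.401 = 40883 ; 90396 × 0.383 = 34622 ⇒ total 75505
Band 2: 74061 × 0.964 = 71395
Band 3: 36150 × 0.944 = 34126
Band 4: 101952 × 0.972 = 99097
Band 5: 90396 × 0.957 + 135964 × 0.604 = 86509 + 82122 = 168631
Giving 75505 / 71395 / 34126 / 99097 / 168631.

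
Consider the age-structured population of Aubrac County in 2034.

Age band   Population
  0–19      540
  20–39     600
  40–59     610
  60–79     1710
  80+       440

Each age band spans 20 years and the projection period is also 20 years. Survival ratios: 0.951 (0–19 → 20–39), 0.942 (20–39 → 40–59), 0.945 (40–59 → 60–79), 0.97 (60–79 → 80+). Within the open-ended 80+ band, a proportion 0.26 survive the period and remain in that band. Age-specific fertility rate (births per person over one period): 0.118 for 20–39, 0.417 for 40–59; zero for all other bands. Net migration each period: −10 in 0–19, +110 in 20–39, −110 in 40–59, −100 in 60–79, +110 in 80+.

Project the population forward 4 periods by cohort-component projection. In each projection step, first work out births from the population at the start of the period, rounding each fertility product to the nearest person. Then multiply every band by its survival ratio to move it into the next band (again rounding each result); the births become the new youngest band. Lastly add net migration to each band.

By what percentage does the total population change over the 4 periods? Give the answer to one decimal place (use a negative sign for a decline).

-61.5

— Period 1 —
Births: 600 × 0.118 = 71  |  610 × 0.417 = 254 — total 325
20–39: 540 × 0.951 = 514
40–59: 600 × 0.942 = 565
60–79: 610 × 0.945 = 576
80+: 1710 × 0.97 + 440 × 0.26 = 1659 + 114 = 1773
Net migration: 0–19 − 10 → 315; 20–39 + 110 → 624; 40–59 − 110 → 455; 60–79 − 100 → 476; 80+ + 110 → 1883
End of period: [315, 624, 455, 476, 1883]
— Period 2 —
Births: 624 × 0.118 = 74  |  455 × 0.417 = 190 — total 264
20–39: 315 × 0.951 = 300
40–59: 624 × 0.942 = 588
60–79: 455 × 0.945 = 430
80+: 476 × 0.97 + 1883 × 0.26 = 462 + 490 = 952
Net migration: 0–19 − 10 → 254; 20–39 + 110 → 410; 40–59 − 110 → 478; 60–79 − 100 → 330; 80+ + 110 → 1062
End of period: [254, 410, 478, 330, 1062]
— Period 3 —
Births: 410 × 0.118 = 48  |  478 × 0.417 = 199 — total 247
20–39: 254 × 0.951 = 242
40–59: 410 × 0.942 = 386
60–79: 478 × 0.945 = 452
80+: 330 × 0.97 + 1062 × 0.26 = 320 + 276 = 596
Net migration: 0–19 − 10 → 237; 20–39 + 110 → 352; 40–59 − 110 → 276; 60–79 − 100 → 352; 80+ + 110 → 706
End of period: [237, 352, 276, 352, 706]
— Period 4 —
Births: 352 × 0.118 = 42  |  276 × 0.417 = 115 — total 157
20–39: 237 × 0.951 = 225
40–59: 352 × 0.942 = 332
60–79: 276 × 0.945 = 261
80+: 352 × 0.97 + 706 × 0.26 = 341 + 184 = 525
Net migration: 0–19 − 10 → 147; 20–39 + 110 → 335; 40–59 − 110 → 222; 60–79 − 100 → 161; 80+ + 110 → 635
End of period: [147, 335, 222, 161, 635]
Total: 3900 → 1500; change = -2400; percentage change = -61.5%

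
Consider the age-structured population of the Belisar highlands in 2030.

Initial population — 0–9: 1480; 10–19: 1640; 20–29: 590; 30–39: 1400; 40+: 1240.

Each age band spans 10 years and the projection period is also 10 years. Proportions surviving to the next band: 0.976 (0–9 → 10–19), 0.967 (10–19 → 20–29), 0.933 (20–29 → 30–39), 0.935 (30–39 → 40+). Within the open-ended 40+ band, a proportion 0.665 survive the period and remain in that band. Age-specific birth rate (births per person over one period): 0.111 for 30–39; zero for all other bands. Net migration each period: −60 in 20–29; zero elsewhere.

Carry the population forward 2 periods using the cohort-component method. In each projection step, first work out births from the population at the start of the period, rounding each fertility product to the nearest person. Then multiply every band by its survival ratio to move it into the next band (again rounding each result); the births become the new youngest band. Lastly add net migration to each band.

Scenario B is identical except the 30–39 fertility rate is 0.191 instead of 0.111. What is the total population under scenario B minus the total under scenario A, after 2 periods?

154

Let group 1 be 0–9 through group 5 = 40+.
After projecting period 1:
Births: 1400 × 0.111 = 155
Group 2: 1480 × 0.976 = 1444
Group 3: 1640 × 0.967 = 1586
Group 4: 590 × 0.933 = 550
Group 5: 1400 × 0.935 + 1240 × 0.665 = 1309 + 825 = 2134
Net migration: Group 3 − 60 → 1526
Population now: 0–9=155, 10–19=1444, 20–29=1526, 30–39=550, 40+=2134
After projecting period 2:
Births: 550 × 0.111 = 61
Group 2: 155 × 0.976 = 151
Group 3: 1444 × 0.967 = 1396
Group 4: 1526 × 0.933 = 1424
Group 5: 550 × 0.935 + 2134 × 0.665 = 514 + 1419 = 1933
Net migration: Group 3 − 60 → 1336
Population now: 0–9=61, 10–19=151, 20–29=1336, 30–39=1424, 40+=1933
Scenario A total after 2 periods: 4905
Scenario B projection —
After projecting period 1:
Births: 1400 × 0.191 = 267
Group 2: 1480 × 0.976 = 1444
Group 3: 1640 × 0.967 = 1586
Group 4: 590 × 0.933 = 550
Group 5: 1400 × 0.935 + 1240 × 0.665 = 1309 + 825 = 2134
Net migration: Group 3 − 60 → 1526
Population now: 0–9=267, 10–19=1444, 20–29=1526, 30–39=550, 40+=2134
After projecting period 2:
Births: 550 × 0.191 = 105
Group 2: 267 × 0.976 = 261
Group 3: 1444 × 0.967 = 1396
Group 4: 1526 × 0.933 = 1424
Group 5: 550 × 0.935 + 2134 × 0.665 = 514 + 1419 = 1933
Net migration: Group 3 − 60 → 1336
Population now: 0–9=105, 10–19=261, 20–29=1336, 30–39=1424, 40+=1933
Scenario B total after 2 periods: 5059
Difference B − A = 5059 − 4905 = 154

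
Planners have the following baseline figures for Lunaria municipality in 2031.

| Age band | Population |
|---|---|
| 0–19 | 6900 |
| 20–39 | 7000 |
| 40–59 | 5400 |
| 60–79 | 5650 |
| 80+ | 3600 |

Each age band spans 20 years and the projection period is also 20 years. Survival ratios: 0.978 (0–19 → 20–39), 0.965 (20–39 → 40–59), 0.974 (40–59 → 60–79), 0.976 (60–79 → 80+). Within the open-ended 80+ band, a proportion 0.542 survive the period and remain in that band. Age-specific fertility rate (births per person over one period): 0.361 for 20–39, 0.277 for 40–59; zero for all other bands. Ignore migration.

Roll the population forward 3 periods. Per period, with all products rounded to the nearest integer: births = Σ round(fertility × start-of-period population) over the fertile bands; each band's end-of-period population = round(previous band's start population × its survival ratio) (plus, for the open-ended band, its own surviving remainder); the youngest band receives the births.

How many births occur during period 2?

Call the bands 1 to 5, youngest first.
— Period 1 —
Births: 7000 × 0.361 = 2527 ; 5400 × 0.277 = 1496 → 4023
Band 2: 6900 × 0.978 = 6748
Band 3: 7000 × 0.965 = 6755
Band 4: 5400 × 0.974 = 5260
Band 5: 5650 × 0.976 + 3600 × 0.542 = 5514 + 1951 = 7465
End of period: [4023, 6748, 6755, 5260, 7465]
— Period 2 —
Births: 6748 × 0.361 = 2436 ; 6755 × 0.277 = 1871 → 4307
Band 2: 4023 × 0.978 = 3934
Band 3: 6748 × 0.965 = 6512
Band 4: 6755 × 0.974 = 6579
Band 5: 5260 × 0.976 + 7465 × 0.542 = 5134 + 4046 = 9180
End of period: [4307, 3934, 6512, 6579, 9180]

4307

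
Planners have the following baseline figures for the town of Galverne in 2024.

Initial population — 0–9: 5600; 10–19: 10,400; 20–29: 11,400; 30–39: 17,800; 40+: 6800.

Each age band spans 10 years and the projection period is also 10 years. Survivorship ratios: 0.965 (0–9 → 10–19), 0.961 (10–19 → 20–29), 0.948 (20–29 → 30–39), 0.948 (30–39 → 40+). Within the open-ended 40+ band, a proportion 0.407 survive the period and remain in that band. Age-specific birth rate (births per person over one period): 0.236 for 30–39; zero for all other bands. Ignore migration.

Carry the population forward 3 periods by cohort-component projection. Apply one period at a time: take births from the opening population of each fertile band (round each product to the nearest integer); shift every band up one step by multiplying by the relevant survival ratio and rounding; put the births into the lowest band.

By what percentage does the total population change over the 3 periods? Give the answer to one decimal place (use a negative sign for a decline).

After projecting period 1:
Births: 17800 × 0.236 = 4201
10–19: 5600 × 0.965 = 5404
20–29: 10400 × 0.961 = 9994
30–39: 11400 × 0.948 = 10807
40+: 17800 × 0.948 + 6800 × 0.407 = 16874 + 2768 = 19642
End of period: [4201, 5404, 9994, 10807, 19642]
After projecting period 2:
Births: 10807 × 0.236 = 2550
10–19: 4201 × 0.965 = 4054
20–29: 5404 × 0.961 = 5193
30–39: 9994 × 0.948 = 9474
40+: 10807 × 0.948 + 19642 × 0.407 = 10245 + 7994 = 18239
End of period: [2550, 4054, 5193, 9474, 18239]
After projecting period 3:
Births: 9474 × 0.236 = 2236
10–19: 2550 × 0.965 = 2461
20–29: 4054 × 0.961 = 3896
30–39: 5193 × 0.948 = 4923
40+: 9474 × 0.948 + 18239 × 0.407 = 8981 + 7423 = 16404
End of period: [2236, 2461, 3896, 4923, 16404]
Total: 52000 → 29920; change = -22080; percentage change = -42.5%

-42.5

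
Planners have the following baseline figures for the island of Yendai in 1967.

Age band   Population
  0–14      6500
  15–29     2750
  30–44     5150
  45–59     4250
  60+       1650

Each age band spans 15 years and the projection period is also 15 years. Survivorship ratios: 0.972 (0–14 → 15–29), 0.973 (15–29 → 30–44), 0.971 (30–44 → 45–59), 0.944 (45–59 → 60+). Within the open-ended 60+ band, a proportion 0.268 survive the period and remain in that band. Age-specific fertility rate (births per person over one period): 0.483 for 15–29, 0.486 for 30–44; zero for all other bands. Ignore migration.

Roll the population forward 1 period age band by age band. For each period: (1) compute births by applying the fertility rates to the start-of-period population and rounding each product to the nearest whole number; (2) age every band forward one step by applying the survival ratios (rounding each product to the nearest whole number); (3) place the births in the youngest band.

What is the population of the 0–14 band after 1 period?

— Period 1 —
Births: 2750 × 0.483 = 1328 ; 5150 × 0.486 = 2503 ⇒ total 3831
15–29: 6500 × 0.972 = 6318
30–44: 2750 × 0.973 = 2676
45–59: 5150 × 0.971 = 5001
60+: 4250 × 0.944 + 1650 × 0.268 = 4012 + 442 = 4454
Giving 3831 / 6318 / 2676 / 5001 / 4454.

3831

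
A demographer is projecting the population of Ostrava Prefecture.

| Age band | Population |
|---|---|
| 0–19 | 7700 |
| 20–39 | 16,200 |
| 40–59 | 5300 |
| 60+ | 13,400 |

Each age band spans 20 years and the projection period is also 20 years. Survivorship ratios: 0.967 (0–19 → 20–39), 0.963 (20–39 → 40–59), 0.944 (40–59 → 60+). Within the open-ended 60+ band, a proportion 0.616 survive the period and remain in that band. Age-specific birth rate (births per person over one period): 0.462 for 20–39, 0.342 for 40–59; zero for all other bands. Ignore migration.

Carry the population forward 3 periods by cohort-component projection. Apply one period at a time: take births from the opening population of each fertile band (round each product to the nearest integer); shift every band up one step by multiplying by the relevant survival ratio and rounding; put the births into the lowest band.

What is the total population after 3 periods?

After projecting period 1:
Births: 16200 * 0.462 = 7484, 5300 * 0.342 = 1813 → 9297
20–39: 7700 * 0.967 = 7446
40–59: 16200 * 0.963 = 15601
60+: 5300 * 0.944 + 13400 * 0.616 = 5003 + 8254 = 13257
→ [9297, 7446, 15601, 13257]
After projecting period 2:
Births: 7446 * 0.462 = 3440, 15601 * 0.342 = 5336 → 8776
20–39: 9297 * 0.967 = 8990
40–59: 7446 * 0.963 = 7170
60+: 15601 * 0.944 + 13257 * 0.616 = 14727 + 8166 = 22893
→ [8776, 8990, 7170, 22893]
After projecting period 3:
Births: 8990 * 0.462 = 4153, 7170 * 0.342 = 2452 → 6605
20–39: 8776 * 0.967 = 8486
40–59: 8990 * 0.963 = 8657
60+: 7170 * 0.944 + 22893 * 0.616 = 6768 + 14102 = 20870
→ [6605, 8486, 8657, 20870]
Total after period 3: 6605 + 8486 + 8657 + 20870 = 44618

44618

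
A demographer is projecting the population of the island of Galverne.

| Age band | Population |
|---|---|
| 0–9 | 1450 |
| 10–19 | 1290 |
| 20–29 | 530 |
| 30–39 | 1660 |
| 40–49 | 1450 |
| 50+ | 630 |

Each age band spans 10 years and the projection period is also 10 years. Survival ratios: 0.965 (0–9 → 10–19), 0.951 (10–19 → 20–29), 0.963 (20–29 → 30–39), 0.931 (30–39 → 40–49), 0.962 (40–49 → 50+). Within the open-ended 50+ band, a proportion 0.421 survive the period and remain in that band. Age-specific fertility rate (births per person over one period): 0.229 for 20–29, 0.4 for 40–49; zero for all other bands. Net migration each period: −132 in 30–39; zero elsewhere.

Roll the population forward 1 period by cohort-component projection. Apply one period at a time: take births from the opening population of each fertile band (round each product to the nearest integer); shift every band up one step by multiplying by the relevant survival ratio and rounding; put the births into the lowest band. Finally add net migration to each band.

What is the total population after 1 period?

Period 1.
Births: 530 × 0.229 = 121  |  1450 × 0.4 = 580 → total 701
10–19: 1450 × 0.965 = 1399
20–29: 1290 × 0.951 = 1227
30–39: 530 × 0.963 = 510
40–49: 1660 × 0.931 = 1545
50+: 1450 × 0.962 + 630 × 0.421 = 1395 + 265 = 1660
Net migration: 30–39 − 132 → 378
Population now: 0–9=701, 10–19=1399, 20–29=1227, 30–39=378, 40–49=1545, 50+=1660
Total after period 1: 701 + 1399 + 1227 + 378 + 1545 + 1660 = 6910

6910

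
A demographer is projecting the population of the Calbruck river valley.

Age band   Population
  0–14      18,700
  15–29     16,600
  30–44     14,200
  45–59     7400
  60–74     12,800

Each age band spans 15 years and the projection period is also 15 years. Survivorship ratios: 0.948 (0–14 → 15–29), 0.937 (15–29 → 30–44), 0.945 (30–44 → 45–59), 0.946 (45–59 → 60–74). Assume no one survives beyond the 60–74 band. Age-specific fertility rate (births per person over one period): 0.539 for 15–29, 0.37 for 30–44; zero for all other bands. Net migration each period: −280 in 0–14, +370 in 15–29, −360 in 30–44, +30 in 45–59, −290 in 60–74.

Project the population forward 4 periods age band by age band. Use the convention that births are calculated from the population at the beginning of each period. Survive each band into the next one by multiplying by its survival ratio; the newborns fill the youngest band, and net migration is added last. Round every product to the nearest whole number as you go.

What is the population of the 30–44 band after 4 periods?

13397

After projecting period 1:
Births: 16600 × 0.539 = 8947  |  14200 × 0.37 = 5254 → 14201
15–29: 18700 × 0.948 = 17728
30–44: 16600 × 0.937 = 15554
45–59: 14200 × 0.945 = 13419
60–74: 7400 × 0.946 = 7000
Net migration: 0–14 − 280 → 13921; 15–29 + 370 → 18098; 30–44 − 360 → 15194; 45–59 + 30 → 13449; 60–74 − 290 → 6710
→ [13921, 18098, 15194, 13449, 6710]
After projecting period 2:
Births: 18098 × 0.539 = 9755  |  15194 × 0.37 = 5622 → 15377
15–29: 13921 × 0.948 = 13197
30–44: 18098 × 0.937 = 16958
45–59: 15194 × 0.945 = 14358
60–74: 13449 × 0.946 = 12723
Net migration: 0–14 − 280 → 15097; 15–29 + 370 → 13567; 30–44 − 360 → 16598; 45–59 + 30 → 14388; 60–74 − 290 → 12433
→ [15097, 13567, 16598, 14388, 12433]
After projecting period 3:
Births: 13567 × 0.539 = 7313  |  16598 × 0.37 = 6141 → 13454
15–29: 15097 × 0.948 = 14312
30–44: 13567 × 0.937 = 12712
45–59: 16598 × 0.945 = 15685
60–74: 14388 × 0.946 = 13611
Net migration: 0–14 − 280 → 13174; 15–29 + 370 → 14682; 30–44 − 360 → 12352; 45–59 + 30 → 15715; 60–74 − 290 → 13321
→ [13174, 14682, 12352, 15715, 13321]
After projecting period 4:
Births: 14682 × 0.539 = 7914  |  12352 × 0.37 = 4570 → 12484
15–29: 13174 × 0.948 = 12489
30–44: 14682 × 0.937 = 13757
45–59: 12352 × 0.945 = 11673
60–74: 15715 × 0.946 = 14866
Net migration: 0–14 − 280 → 12204; 15–29 + 370 → 12859; 30–44 − 360 → 13397; 45–59 + 30 → 11703; 60–74 − 290 → 14576
→ [12204, 12859, 13397, 11703, 14576]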